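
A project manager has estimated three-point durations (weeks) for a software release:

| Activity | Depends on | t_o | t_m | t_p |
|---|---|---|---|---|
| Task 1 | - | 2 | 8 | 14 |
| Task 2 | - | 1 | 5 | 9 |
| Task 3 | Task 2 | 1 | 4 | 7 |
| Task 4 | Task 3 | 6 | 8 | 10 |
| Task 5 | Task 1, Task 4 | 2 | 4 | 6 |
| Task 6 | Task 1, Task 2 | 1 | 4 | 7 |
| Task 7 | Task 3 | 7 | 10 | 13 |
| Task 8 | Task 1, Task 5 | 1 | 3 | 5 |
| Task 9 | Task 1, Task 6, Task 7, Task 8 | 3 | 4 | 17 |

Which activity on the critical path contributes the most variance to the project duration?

Task 9

te_Task 1 = (2 + 4·8 + 14)/6 = 48/6 = 8; σ²_Task 1 = ((14−2)/6)² = 4.000
te_Task 2 = (1 + 4·5 + 9)/6 = 30/6 = 5; σ²_Task 2 = ((9−1)/6)² = 1.778
te_Task 3 = (1 + 4·4 + 7)/6 = 24/6 = 4; σ²_Task 3 = ((7−1)/6)² = 1.000
te_Task 4 = (6 + 4·8 + 10)/6 = 48/6 = 8; σ²_Task 4 = ((10−6)/6)² = 0.444
te_Task 5 = (2 + 4·4 + 6)/6 = 24/6 = 4; σ²_Task 5 = ((6−2)/6)² = 0.444
te_Task 6 = (1 + 4·4 + 7)/6 = 24/6 = 4; σ²_Task 6 = ((7−1)/6)² = 1.000
te_Task 7 = (7 + 4·10 + 13)/6 = 60/6 = 10; σ²_Task 7 = ((13−7)/6)² = 1.000
te_Task 8 = (1 + 4·3 + 5)/6 = 18/6 = 3; σ²_Task 8 = ((5−1)/6)² = 0.444
te_Task 9 = (3 + 4·4 + 17)/6 = 36/6 = 6; σ²_Task 9 = ((17−3)/6)² = 5.444

Forward pass:
ES_Task 1 = 0; EF_Task 1 = 8
ES_Task 2 = 0; EF_Task 2 = 5
ES_Task 3 = 5; EF_Task 3 = 5+4 = 9
ES_Task 4 = 9; EF_Task 4 = 9+8 = 17
ES_Task 5 = max(EF_Task 1=8, EF_Task 4=17) = 17; EF_Task 5 = 17+4 = 21
ES_Task 6 = max(EF_Task 1=8, EF_Task 2=5) = 8; EF_Task 6 = 8+4 = 12
ES_Task 7 = 9; EF_Task 7 = 9+10 = 19
ES_Task 8 = max(EF_Task 1=8, EF_Task 5=21) = 21; EF_Task 8 = 21+3 = 24
ES_Task 9 = max(EF_Task 1=8, EF_Task 6=12, EF_Task 7=19, EF_Task 8=24) = 24; EF_Task 9 = 24+6 = 30
Expected project duration μ = 30 weeks. Critical path: Task 2 → Task 3 → Task 4 → Task 5 → Task 8 → Task 9.

Variances on critical path: σ²_Task 2=1.778, σ²_Task 3=1.000, σ²_Task 4=0.444, σ²_Task 5=0.444, σ²_Task 8=0.444, σ²_Task 9=5.444.
Largest is σ²_Task 9 = 5.444.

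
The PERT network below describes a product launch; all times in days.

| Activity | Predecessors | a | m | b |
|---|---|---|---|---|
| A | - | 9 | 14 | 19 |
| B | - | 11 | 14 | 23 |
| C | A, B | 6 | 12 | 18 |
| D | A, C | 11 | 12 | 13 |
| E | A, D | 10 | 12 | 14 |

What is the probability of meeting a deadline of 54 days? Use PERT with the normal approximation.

0.847

te_A = (9 + 4·14 + 19)/6 = 84/6 = 14; σ²_A = ((19−9)/6)² = 2.778
te_B = (11 + 4·14 + 23)/6 = 90/6 = 15; σ²_B = ((23−11)/6)² = 4.000
te_C = (6 + 4·12 + 18)/6 = 72/6 = 12; σ²_C = ((18−6)/6)² = 4.000
te_D = (11 + 4·12 + 13)/6 = 72/6 = 12; σ²_D = ((13−11)/6)² = 0.111
te_E = (10 + 4·12 + 14)/6 = 72/6 = 12; σ²_E = ((14−10)/6)² = 0.444

Forward pass:
ES_A = 0; EF_A = 14
ES_B = 0; EF_B = 15
ES_C = max(EF_A=14, EF_B=15) = 15; EF_C = 15+12 = 27
ES_D = max(EF_A=14, EF_C=27) = 27; EF_D = 27+12 = 39
ES_E = max(EF_A=14, EF_D=39) = 39; EF_E = 39+12 = 51
Expected project duration μ = 51 days. Critical path: B → C → D → E.

Variance along critical path = 4.000 + 4.000 + 0.111 + 0.444 = 8.556; σ = √8.556 = 2.925 days.
Z = (54 − 51) / 2.925 = 1.026
P(T ≤ 54) = Φ(1.026) ≈ 0.847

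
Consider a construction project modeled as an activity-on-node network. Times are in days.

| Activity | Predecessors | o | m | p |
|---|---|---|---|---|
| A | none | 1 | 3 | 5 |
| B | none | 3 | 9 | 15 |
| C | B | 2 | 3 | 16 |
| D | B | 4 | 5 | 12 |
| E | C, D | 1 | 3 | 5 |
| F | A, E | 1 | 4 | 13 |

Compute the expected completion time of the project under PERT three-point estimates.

te_A = (1 + 4·3 + 5)/6 = 18/6 = 3
te_B = (3 + 4·9 + 15)/6 = 54/6 = 9
te_C = (2 + 4·3 + 16)/6 = 30/6 = 5
te_D = (4 + 4·5 + 12)/6 = 36/6 = 6
te_E = (1 + 4·3 + 5)/6 = 18/6 = 3
te_F = (1 + 4·4 + 13)/6 = 30/6 = 5

Forward pass:
ES_A = 0; EF_A = 3
ES_B = 0; EF_B = 9
ES_C = 9; EF_C = 9+5 = 14
ES_D = 9; EF_D = 9+6 = 15
ES_E = max(EF_C=14, EF_D=15) = 15; EF_E = 15+3 = 18
ES_F = max(EF_A=3, EF_E=18) = 18; EF_F = 18+5 = 23
Expected project duration μ = 23 days. Critical path: B → D → E → F.

23 days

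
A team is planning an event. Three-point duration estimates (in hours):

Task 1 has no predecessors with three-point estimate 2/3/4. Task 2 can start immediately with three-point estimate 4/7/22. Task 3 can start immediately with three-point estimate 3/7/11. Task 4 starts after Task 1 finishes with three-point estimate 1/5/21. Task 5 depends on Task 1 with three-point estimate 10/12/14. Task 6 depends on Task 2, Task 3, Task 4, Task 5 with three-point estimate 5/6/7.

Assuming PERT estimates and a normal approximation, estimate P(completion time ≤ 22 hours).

te_Task 1 = (2 + 4·3 + 4)/6 = 18/6 = 3; σ²_Task 1 = ((4−2)/6)² = 0.111
te_Task 2 = (4 + 4·7 + 22)/6 = 54/6 = 9; σ²_Task 2 = ((22−4)/6)² = 9.000
te_Task 3 = (3 + 4·7 + 11)/6 = 42/6 = 7; σ²_Task 3 = ((11−3)/6)² = 1.778
te_Task 4 = (1 + 4·5 + 21)/6 = 42/6 = 7; σ²_Task 4 = ((21−1)/6)² = 11.111
te_Task 5 = (10 + 4·12 + 14)/6 = 72/6 = 12; σ²_Task 5 = ((14−10)/6)² = 0.444
te_Task 6 = (5 + 4·6 + 7)/6 = 36/6 = 6; σ²_Task 6 = ((7−5)/6)² = 0.111

Forward pass:
ES_Task 1 = 0; EF_Task 1 = 3
ES_Task 2 = 0; EF_Task 2 = 9
ES_Task 3 = 0; EF_Task 3 = 7
ES_Task 4 = 3; EF_Task 4 = 3+7 = 10
ES_Task 5 = 3; EF_Task 5 = 3+12 = 15
ES_Task 6 = max(EF_Task 2=9, EF_Task 3=7, EF_Task 4=10, EF_Task 5=15) = 15; EF_Task 6 = 15+6 = 21
Expected project duration μ = 21 hours. Critical path: Task 1 → Task 5 → Task 6.

Variance along critical path = 0.111 + 0.444 + 0.111 = 0.667; σ = √0.667 = 0.816 hours.
Z = (22 − 21) / 0.816 = 1.225
P(T ≤ 22) = Φ(1.225) ≈ 0.890

0.890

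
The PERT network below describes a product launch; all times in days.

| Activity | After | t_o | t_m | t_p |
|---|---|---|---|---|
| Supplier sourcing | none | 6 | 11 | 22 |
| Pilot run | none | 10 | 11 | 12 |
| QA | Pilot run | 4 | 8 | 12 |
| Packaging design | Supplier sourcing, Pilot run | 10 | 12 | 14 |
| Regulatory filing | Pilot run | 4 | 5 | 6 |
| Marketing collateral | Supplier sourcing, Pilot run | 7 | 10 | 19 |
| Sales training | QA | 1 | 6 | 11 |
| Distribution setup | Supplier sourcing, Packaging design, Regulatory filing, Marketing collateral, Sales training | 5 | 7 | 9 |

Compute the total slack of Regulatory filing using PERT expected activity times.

te_Supplier sourcing = (6 + 4·11 + 22)/6 = 72/6 = 12
te_Pilot run = (10 + 4·11 + 12)/6 = 66/6 = 11
te_QA = (4 + 4·8 + 12)/6 = 48/6 = 8
te_Packaging design = (10 + 4·12 + 14)/6 = 72/6 = 12
te_Regulatory filing = (4 + 4·5 + 6)/6 = 30/6 = 5
te_Marketing collateral = (7 + 4·10 + 19)/6 = 66/6 = 11
te_Sales training = (1 + 4·6 + 11)/6 = 36/6 = 6
te_Distribution setup = (5 + 4·7 + 9)/6 = 42/6 = 7

Forward pass:
ES_Supplier sourcing = 0; EF_Supplier sourcing = 12
ES_Pilot run = 0; EF_Pilot run = 11
ES_QA = 11; EF_QA = 11+8 = 19
ES_Packaging design = max(EF_Supplier sourcing=12, EF_Pilot run=11) = 12; EF_Packaging design = 12+12 = 24
ES_Regulatory filing = 11; EF_Regulatory filing = 11+5 = 16
ES_Marketing collateral = max(EF_Supplier sourcing=12, EF_Pilot run=11) = 12; EF_Marketing collateral = 12+11 = 23
ES_Sales training = 19; EF_Sales training = 19+6 = 25
ES_Distribution setup = max(EF_Supplier sourcing=12, EF_Packaging design=24, EF_Regulatory filing=16, EF_Marketing collateral=23, EF_Sales training=25) = 25; EF_Distribution setup = 25+7 = 32
Expected project duration μ = 32 days. Critical path: Pilot run → QA → Sales training → Distribution setup.

Backward pass:
LF_Distribution setup = 32; LS_Distribution setup = 32−7 = 25
LF_Sales training = LS_Distribution setup = 25; LS_Sales training = 25−6 = 19
LF_Marketing collateral = LS_Distribution setup = 25; LS_Marketing collateral = 25−11 = 14
LF_Regulatory filing = LS_Distribution setup = 25; LS_Regulatory filing = 25−5 = 20
LF_Packaging design = LS_Distribution setup = 25; LS_Packaging design = 25−12 = 13
LF_QA = LS_Sales training = 19; LS_QA = 19−8 = 11
LF_Pilot run = min(LS_QA=11, LS_Packaging design=13, LS_Regulatory filing=20, LS_Marketing collateral=14) = 11; LS_Pilot run = 11−11 = 0
LF_Supplier sourcing = min(LS_Packaging design=13, LS_Marketing collateral=14, LS_Distribution setup=25) = 13; LS_Supplier sourcing = 13−12 = 1
Slack_Regulatory filing = LS_Regulatory filing − ES_Regulatory filing = 20 − 11 = 9

9 days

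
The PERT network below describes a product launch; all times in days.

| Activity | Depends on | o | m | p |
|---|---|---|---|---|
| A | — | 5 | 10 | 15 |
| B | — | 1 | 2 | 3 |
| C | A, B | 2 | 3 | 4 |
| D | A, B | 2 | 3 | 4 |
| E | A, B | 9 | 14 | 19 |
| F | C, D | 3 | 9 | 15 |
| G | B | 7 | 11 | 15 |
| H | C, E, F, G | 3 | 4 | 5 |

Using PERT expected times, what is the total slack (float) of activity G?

11 days

te_A = (5 + 4·10 + 15)/6 = 60/6 = 10
te_B = (1 + 4·2 + 3)/6 = 12/6 = 2
te_C = (2 + 4·3 + 4)/6 = 18/6 = 3
te_D = (2 + 4·3 + 4)/6 = 18/6 = 3
te_E = (9 + 4·14 + 19)/6 = 84/6 = 14
te_F = (3 + 4·9 + 15)/6 = 54/6 = 9
te_G = (7 + 4·11 + 15)/6 = 66/6 = 11
te_H = (3 + 4·4 + 5)/6 = 24/6 = 4

Forward pass:
ES_A = 0; EF_A = 10
ES_B = 0; EF_B = 2
ES_C = max(EF_A=10, EF_B=2) = 10; EF_C = 10+3 = 13
ES_D = max(EF_A=10, EF_B=2) = 10; EF_D = 10+3 = 13
ES_E = max(EF_A=10, EF_B=2) = 10; EF_E = 10+14 = 24
ES_F = max(EF_C=13, EF_D=13) = 13; EF_F = 13+9 = 22
ES_G = 2; EF_G = 2+11 = 13
ES_H = max(EF_C=13, EF_E=24, EF_F=22, EF_G=13) = 24; EF_H = 24+4 = 28
Expected project duration μ = 28 days. Critical path: A → E → H.

Backward pass:
LF_H = 28; LS_H = 28−4 = 24
LF_G = LS_H = 24; LS_G = 24−11 = 13
LF_F = LS_H = 24; LS_F = 24−9 = 15
LF_E = LS_H = 24; LS_E = 24−14 = 10
LF_D = LS_F = 15; LS_D = 15−3 = 12
LF_C = min(LS_F=15, LS_H=24) = 15; LS_C = 15−3 = 12
LF_B = min(LS_C=12, LS_D=12, LS_E=10, LS_G=13) = 10; LS_B = 10−2 = 8
LF_A = min(LS_C=12, LS_D=12, LS_E=10) = 10; LS_A = 10−10 = 0
Slack_G = LS_G − ES_G = 13 − 2 = 11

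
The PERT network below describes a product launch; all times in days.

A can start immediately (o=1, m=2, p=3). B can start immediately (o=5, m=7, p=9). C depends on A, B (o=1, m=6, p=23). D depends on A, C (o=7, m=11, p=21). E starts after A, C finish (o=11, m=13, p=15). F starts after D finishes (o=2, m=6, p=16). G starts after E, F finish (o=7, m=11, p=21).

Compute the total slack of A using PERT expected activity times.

te_A = (1 + 4·2 + 3)/6 = 12/6 = 2
te_B = (5 + 4·7 + 9)/6 = 42/6 = 7
te_C = (1 + 4·6 + 23)/6 = 48/6 = 8
te_D = (7 + 4·11 + 21)/6 = 72/6 = 12
te_E = (11 + 4·13 + 15)/6 = 78/6 = 13
te_F = (2 + 4·6 + 16)/6 = 42/6 = 7
te_G = (7 + 4·11 + 21)/6 = 72/6 = 12

Forward pass:
ES_A = 0; EF_A = 2
ES_B = 0; EF_B = 7
ES_C = max(EF_A=2, EF_B=7) = 7; EF_C = 7+8 = 15
ES_D = max(EF_A=2, EF_C=15) = 15; EF_D = 15+12 = 27
ES_E = max(EF_A=2, EF_C=15) = 15; EF_E = 15+13 = 28
ES_F = 27; EF_F = 27+7 = 34
ES_G = max(EF_E=28, EF_F=34) = 34; EF_G = 34+12 = 46
Expected project duration μ = 46 days. Critical path: B → C → D → F → G.

Backward pass:
LF_G = 46; LS_G = 46−12 = 34
LF_F = LS_G = 34; LS_F = 34−7 = 27
LF_E = LS_G = 34; LS_E = 34−13 = 21
LF_D = LS_F = 27; LS_D = 27−12 = 15
LF_C = min(LS_D=15, LS_E=21) = 15; LS_C = 15−8 = 7
LF_B = LS_C = 7; LS_B = 7−7 = 0
LF_A = min(LS_C=7, LS_D=15, LS_E=21) = 7; LS_A = 7−2 = 5
Slack_A = LS_A − ES_A = 5 − 0 = 5

5 days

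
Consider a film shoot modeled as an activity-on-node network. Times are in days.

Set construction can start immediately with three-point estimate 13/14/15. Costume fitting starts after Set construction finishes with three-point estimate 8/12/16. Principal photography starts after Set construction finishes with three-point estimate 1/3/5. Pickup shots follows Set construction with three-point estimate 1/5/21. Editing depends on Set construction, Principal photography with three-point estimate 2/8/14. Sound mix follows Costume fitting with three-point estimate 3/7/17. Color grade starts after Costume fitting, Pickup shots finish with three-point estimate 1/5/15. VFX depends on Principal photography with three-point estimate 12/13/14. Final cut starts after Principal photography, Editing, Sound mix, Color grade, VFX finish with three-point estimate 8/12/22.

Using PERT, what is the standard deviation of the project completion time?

3.57 days

te_Set construction = (13 + 4·14 + 15)/6 = 84/6 = 14; σ²_Set construction = ((15−13)/6)² = 0.111
te_Costume fitting = (8 + 4·12 + 16)/6 = 72/6 = 12; σ²_Costume fitting = ((16−8)/6)² = 1.778
te_Principal photography = (1 + 4·3 + 5)/6 = 18/6 = 3; σ²_Principal photography = ((5−1)/6)² = 0.444
te_Pickup shots = (1 + 4·5 + 21)/6 = 42/6 = 7; σ²_Pickup shots = ((21−1)/6)² = 11.111
te_Editing = (2 + 4·8 + 14)/6 = 48/6 = 8; σ²_Editing = ((14−2)/6)² = 4.000
te_Sound mix = (3 + 4·7 + 17)/6 = 48/6 = 8; σ²_Sound mix = ((17−3)/6)² = 5.444
te_Color grade = (1 + 4·5 + 15)/6 = 36/6 = 6; σ²_Color grade = ((15−1)/6)² = 5.444
te_VFX = (12 + 4·13 + 14)/6 = 78/6 = 13; σ²_VFX = ((14−12)/6)² = 0.111
te_Final cut = (8 + 4·12 + 22)/6 = 78/6 = 13; σ²_Final cut = ((22−8)/6)² = 5.444

Forward pass:
ES_Set construction = 0; EF_Set construction = 14
ES_Costume fitting = 14; EF_Costume fitting = 14+12 = 26
ES_Principal photography = 14; EF_Principal photography = 14+3 = 17
ES_Pickup shots = 14; EF_Pickup shots = 14+7 = 21
ES_Editing = max(EF_Set construction=14, EF_Principal photography=17) = 17; EF_Editing = 17+8 = 25
ES_Sound mix = 26; EF_Sound mix = 26+8 = 34
ES_Color grade = max(EF_Costume fitting=26, EF_Pickup shots=21) = 26; EF_Color grade = 26+6 = 32
ES_VFX = 17; EF_VFX = 17+13 = 30
ES_Final cut = max(EF_Principal photography=17, EF_Editing=25, EF_Sound mix=34, EF_Color grade=32, EF_VFX=30) = 34; EF_Final cut = 34+13 = 47
Expected project duration μ = 47 days. Critical path: Set construction → Costume fitting → Sound mix → Final cut.

Variance along critical path = 0.111 + 1.778 + 5.444 + 5.444 = 12.778
σ = √12.778 = 3.575 days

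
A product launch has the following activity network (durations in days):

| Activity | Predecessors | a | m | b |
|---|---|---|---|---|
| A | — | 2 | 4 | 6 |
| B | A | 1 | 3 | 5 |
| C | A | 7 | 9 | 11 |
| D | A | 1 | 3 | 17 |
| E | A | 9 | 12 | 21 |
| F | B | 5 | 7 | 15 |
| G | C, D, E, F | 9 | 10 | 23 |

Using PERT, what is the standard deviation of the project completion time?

te_A = (2 + 4·4 + 6)/6 = 24/6 = 4; σ²_A = ((6−2)/6)² = 0.444
te_B = (1 + 4·3 + 5)/6 = 18/6 = 3; σ²_B = ((5−1)/6)² = 0.444
te_C = (7 + 4·9 + 11)/6 = 54/6 = 9; σ²_C = ((11−7)/6)² = 0.444
te_D = (1 + 4·3 + 17)/6 = 30/6 = 5; σ²_D = ((17−1)/6)² = 7.111
te_E = (9 + 4·12 + 21)/6 = 78/6 = 13; σ²_E = ((21−9)/6)² = 4.000
te_F = (5 + 4·7 + 15)/6 = 48/6 = 8; σ²_F = ((15−5)/6)² = 2.778
te_G = (9 + 4·10 + 23)/6 = 72/6 = 12; σ²_G = ((23−9)/6)² = 5.444

Forward pass:
ES_A = 0; EF_A = 4
ES_B = 4; EF_B = 4+3 = 7
ES_C = 4; EF_C = 4+9 = 13
ES_D = 4; EF_D = 4+5 = 9
ES_E = 4; EF_E = 4+13 = 17
ES_F = 7; EF_F = 7+8 = 15
ES_G = max(EF_C=13, EF_D=9, EF_E=17, EF_F=15) = 17; EF_G = 17+12 = 29
Expected project duration μ = 29 days. Critical path: A → E → G.

Variance along critical path = 0.444 + 4.000 + 5.444 = 9.889
σ = √9.889 = 3.145 days

3.14 days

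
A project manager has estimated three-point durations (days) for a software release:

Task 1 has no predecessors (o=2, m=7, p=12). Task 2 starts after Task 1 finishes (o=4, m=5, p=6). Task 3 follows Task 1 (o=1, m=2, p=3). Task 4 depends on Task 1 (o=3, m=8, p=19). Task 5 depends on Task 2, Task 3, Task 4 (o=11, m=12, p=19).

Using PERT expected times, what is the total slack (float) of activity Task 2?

4 days

te_Task 1 = (2 + 4·7 + 12)/6 = 42/6 = 7
te_Task 2 = (4 + 4·5 + 6)/6 = 30/6 = 5
te_Task 3 = (1 + 4·2 + 3)/6 = 12/6 = 2
te_Task 4 = (3 + 4·8 + 19)/6 = 54/6 = 9
te_Task 5 = (11 + 4·12 + 19)/6 = 78/6 = 13

Forward pass:
ES_Task 1 = 0; EF_Task 1 = 7
ES_Task 2 = 7; EF_Task 2 = 7+5 = 12
ES_Task 3 = 7; EF_Task 3 = 7+2 = 9
ES_Task 4 = 7; EF_Task 4 = 7+9 = 16
ES_Task 5 = max(EF_Task 2=12, EF_Task 3=9, EF_Task 4=16) = 16; EF_Task 5 = 16+13 = 29
Expected project duration μ = 29 days. Critical path: Task 1 → Task 4 → Task 5.

Backward pass:
LF_Task 5 = 29; LS_Task 5 = 29−13 = 16
LF_Task 4 = LS_Task 5 = 16; LS_Task 4 = 16−9 = 7
LF_Task 3 = LS_Task 5 = 16; LS_Task 3 = 16−2 = 14
LF_Task 2 = LS_Task 5 = 16; LS_Task 2 = 16−5 = 11
LF_Task 1 = min(LS_Task 2=11, LS_Task 3=14, LS_Task 4=7) = 7; LS_Task 1 = 7−7 = 0
Slack_Task 2 = LS_Task 2 − ES_Task 2 = 11 − 7 = 4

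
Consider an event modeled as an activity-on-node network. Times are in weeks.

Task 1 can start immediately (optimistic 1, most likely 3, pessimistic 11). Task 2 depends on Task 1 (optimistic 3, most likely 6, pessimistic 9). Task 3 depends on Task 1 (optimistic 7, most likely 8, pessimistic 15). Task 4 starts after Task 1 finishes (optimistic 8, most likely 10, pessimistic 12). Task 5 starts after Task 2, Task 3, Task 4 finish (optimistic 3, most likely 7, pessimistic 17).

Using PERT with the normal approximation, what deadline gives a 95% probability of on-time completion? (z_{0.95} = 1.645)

26.8 weeks

te_Task 1 = (1 + 4·3 + 11)/6 = 24/6 = 4; σ²_Task 1 = ((11−1)/6)² = 2.778
te_Task 2 = (3 + 4·6 + 9)/6 = 36/6 = 6; σ²_Task 2 = ((9−3)/6)² = 1.000
te_Task 3 = (7 + 4·8 + 15)/6 = 54/6 = 9; σ²_Task 3 = ((15−7)/6)² = 1.778
te_Task 4 = (8 + 4·10 + 12)/6 = 60/6 = 10; σ²_Task 4 = ((12−8)/6)² = 0.444
te_Task 5 = (3 + 4·7 + 17)/6 = 48/6 = 8; σ²_Task 5 = ((17−3)/6)² = 5.444

Forward pass:
ES_Task 1 = 0; EF_Task 1 = 4
ES_Task 2 = 4; EF_Task 2 = 4+6 = 10
ES_Task 3 = 4; EF_Task 3 = 4+9 = 13
ES_Task 4 = 4; EF_Task 4 = 4+10 = 14
ES_Task 5 = max(EF_Task 2=10, EF_Task 3=13, EF_Task 4=14) = 14; EF_Task 5 = 14+8 = 22
Expected project duration μ = 22 weeks. Critical path: Task 1 → Task 4 → Task 5.

Variance along critical path = 2.778 + 0.444 + 5.444 = 8.667; σ = 2.944 weeks.
D = μ + z·σ = 22 + 1.645·2.944 = 26.8 weeks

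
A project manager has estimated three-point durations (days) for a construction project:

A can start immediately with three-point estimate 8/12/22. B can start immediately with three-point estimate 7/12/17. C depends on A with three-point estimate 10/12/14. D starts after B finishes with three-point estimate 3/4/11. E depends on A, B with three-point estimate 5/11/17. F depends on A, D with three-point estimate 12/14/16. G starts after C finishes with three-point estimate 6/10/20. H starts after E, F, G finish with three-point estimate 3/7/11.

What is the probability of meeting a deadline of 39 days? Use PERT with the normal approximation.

te_A = (8 + 4·12 + 22)/6 = 78/6 = 13; σ²_A = ((22−8)/6)² = 5.444
te_B = (7 + 4·12 + 17)/6 = 72/6 = 12; σ²_B = ((17−7)/6)² = 2.778
te_C = (10 + 4·12 + 14)/6 = 72/6 = 12; σ²_C = ((14−10)/6)² = 0.444
te_D = (3 + 4·4 + 11)/6 = 30/6 = 5; σ²_D = ((11−3)/6)² = 1.778
te_E = (5 + 4·11 + 17)/6 = 66/6 = 11; σ²_E = ((17−5)/6)² = 4.000
te_F = (12 + 4·14 + 16)/6 = 84/6 = 14; σ²_F = ((16−12)/6)² = 0.444
te_G = (6 + 4·10 + 20)/6 = 66/6 = 11; σ²_G = ((20−6)/6)² = 5.444
te_H = (3 + 4·7 + 11)/6 = 42/6 = 7; σ²_H = ((11−3)/6)² = 1.778

Forward pass:
ES_A = 0; EF_A = 13
ES_B = 0; EF_B = 12
ES_C = 13; EF_C = 13+12 = 25
ES_D = 12; EF_D = 12+5 = 17
ES_E = max(EF_A=13, EF_B=12) = 13; EF_E = 13+11 = 24
ES_F = max(EF_A=13, EF_D=17) = 17; EF_F = 17+14 = 31
ES_G = 25; EF_G = 25+11 = 36
ES_H = max(EF_E=24, EF_F=31, EF_G=36) = 36; EF_H = 36+7 = 43
Expected project duration μ = 43 days. Critical path: A → C → G → H.

Variance along critical path = 5.444 + 0.444 + 5.444 + 1.778 = 13.111; σ = √13.111 = 3.621 days.
Z = (39 − 43) / 3.621 = -1.105
P(T ≤ 39) = Φ(-1.105) ≈ 0.135

0.135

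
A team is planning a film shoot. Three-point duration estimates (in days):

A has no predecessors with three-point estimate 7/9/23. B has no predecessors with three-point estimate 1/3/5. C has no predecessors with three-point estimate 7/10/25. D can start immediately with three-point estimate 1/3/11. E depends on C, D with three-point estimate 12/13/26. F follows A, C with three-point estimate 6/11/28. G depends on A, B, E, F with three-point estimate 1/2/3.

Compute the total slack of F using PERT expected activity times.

2 days

te_A = (7 + 4·9 + 23)/6 = 66/6 = 11
te_B = (1 + 4·3 + 5)/6 = 18/6 = 3
te_C = (7 + 4·10 + 25)/6 = 72/6 = 12
te_D = (1 + 4·3 + 11)/6 = 24/6 = 4
te_E = (12 + 4·13 + 26)/6 = 90/6 = 15
te_F = (6 + 4·11 + 28)/6 = 78/6 = 13
te_G = (1 + 4·2 + 3)/6 = 12/6 = 2

Forward pass:
ES_A = 0; EF_A = 11
ES_B = 0; EF_B = 3
ES_C = 0; EF_C = 12
ES_D = 0; EF_D = 4
ES_E = max(EF_C=12, EF_D=4) = 12; EF_E = 12+15 = 27
ES_F = max(EF_A=11, EF_C=12) = 12; EF_F = 12+13 = 25
ES_G = max(EF_A=11, EF_B=3, EF_E=27, EF_F=25) = 27; EF_G = 27+2 = 29
Expected project duration μ = 29 days. Critical path: C → E → G.

Backward pass:
LF_G = 29; LS_G = 29−2 = 27
LF_F = LS_G = 27; LS_F = 27−13 = 14
LF_E = LS_G = 27; LS_E = 27−15 = 12
LF_D = LS_E = 12; LS_D = 12−4 = 8
LF_C = min(LS_E=12, LS_F=14) = 12; LS_C = 12−12 = 0
LF_B = LS_G = 27; LS_B = 27−3 = 24
LF_A = min(LS_F=14, LS_G=27) = 14; LS_A = 14−11 = 3
Slack_F = LS_F − ES_F = 14 − 12 = 2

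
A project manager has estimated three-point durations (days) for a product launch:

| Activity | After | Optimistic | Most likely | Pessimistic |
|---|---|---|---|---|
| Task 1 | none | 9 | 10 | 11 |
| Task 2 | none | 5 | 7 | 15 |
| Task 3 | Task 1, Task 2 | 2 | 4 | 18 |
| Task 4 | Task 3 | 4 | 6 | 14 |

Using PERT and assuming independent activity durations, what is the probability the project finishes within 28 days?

te_Task 1 = (9 + 4·10 + 11)/6 = 60/6 = 10; σ²_Task 1 = ((11−9)/6)² = 0.111
te_Task 2 = (5 + 4·7 + 15)/6 = 48/6 = 8; σ²_Task 2 = ((15−5)/6)² = 2.778
te_Task 3 = (2 + 4·4 + 18)/6 = 36/6 = 6; σ²_Task 3 = ((18−2)/6)² = 7.111
te_Task 4 = (4 + 4·6 + 14)/6 = 42/6 = 7; σ²_Task 4 = ((14−4)/6)² = 2.778

Forward pass:
ES_Task 1 = 0; EF_Task 1 = 10
ES_Task 2 = 0; EF_Task 2 = 8
ES_Task 3 = max(EF_Task 1=10, EF_Task 2=8) = 10; EF_Task 3 = 10+6 = 16
ES_Task 4 = 16; EF_Task 4 = 16+7 = 23
Expected project duration μ = 23 days. Critical path: Task 1 → Task 3 → Task 4.

Variance along critical path = 0.111 + 7.111 + 2.778 = 10.000; σ = √10.000 = 3.162 days.
Z = (28 − 23) / 3.162 = 1.581
P(T ≤ 28) = Φ(1.581) ≈ 0.943

0.943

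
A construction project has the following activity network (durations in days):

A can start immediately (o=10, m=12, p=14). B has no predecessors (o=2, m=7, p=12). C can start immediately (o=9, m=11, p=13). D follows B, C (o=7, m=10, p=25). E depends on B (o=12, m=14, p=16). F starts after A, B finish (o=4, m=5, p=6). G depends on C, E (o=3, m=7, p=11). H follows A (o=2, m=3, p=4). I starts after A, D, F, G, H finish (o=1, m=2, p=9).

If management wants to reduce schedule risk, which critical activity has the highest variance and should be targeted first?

B

te_A = (10 + 4·12 + 14)/6 = 72/6 = 12; σ²_A = ((14−10)/6)² = 0.444
te_B = (2 + 4·7 + 12)/6 = 42/6 = 7; σ²_B = ((12−2)/6)² = 2.778
te_C = (9 + 4·11 + 13)/6 = 66/6 = 11; σ²_C = ((13−9)/6)² = 0.444
te_D = (7 + 4·10 + 25)/6 = 72/6 = 12; σ²_D = ((25−7)/6)² = 9.000
te_E = (12 + 4·14 + 16)/6 = 84/6 = 14; σ²_E = ((16−12)/6)² = 0.444
te_F = (4 + 4·5 + 6)/6 = 30/6 = 5; σ²_F = ((6−4)/6)² = 0.111
te_G = (3 + 4·7 + 11)/6 = 42/6 = 7; σ²_G = ((11−3)/6)² = 1.778
te_H = (2 + 4·3 + 4)/6 = 18/6 = 3; σ²_H = ((4−2)/6)² = 0.111
te_I = (1 + 4·2 + 9)/6 = 18/6 = 3; σ²_I = ((9−1)/6)² = 1.778

Forward pass:
ES_A = 0; EF_A = 12
ES_B = 0; EF_B = 7
ES_C = 0; EF_C = 11
ES_D = max(EF_B=7, EF_C=11) = 11; EF_D = 11+12 = 23
ES_E = 7; EF_E = 7+14 = 21
ES_F = max(EF_A=12, EF_B=7) = 12; EF_F = 12+5 = 17
ES_G = max(EF_C=11, EF_E=21) = 21; EF_G = 21+7 = 28
ES_H = 12; EF_H = 12+3 = 15
ES_I = max(EF_A=12, EF_D=23, EF_F=17, EF_G=28, EF_H=15) = 28; EF_I = 28+3 = 31
Expected project duration μ = 31 days. Critical path: B → E → G → I.

Variances on critical path: σ²_B=2.778, σ²_E=0.444, σ²_G=1.778, σ²_I=1.778.
Largest is σ²_B = 2.778.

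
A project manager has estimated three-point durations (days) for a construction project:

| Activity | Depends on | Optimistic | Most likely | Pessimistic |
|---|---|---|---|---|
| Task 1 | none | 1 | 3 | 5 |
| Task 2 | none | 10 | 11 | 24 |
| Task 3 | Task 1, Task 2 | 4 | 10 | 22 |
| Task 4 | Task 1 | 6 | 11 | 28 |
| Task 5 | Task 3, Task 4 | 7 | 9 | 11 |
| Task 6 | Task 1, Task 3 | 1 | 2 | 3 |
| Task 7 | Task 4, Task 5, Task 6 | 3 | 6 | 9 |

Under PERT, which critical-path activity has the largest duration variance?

Task 3

te_Task 1 = (1 + 4·3 + 5)/6 = 18/6 = 3; σ²_Task 1 = ((5−1)/6)² = 0.444
te_Task 2 = (10 + 4·11 + 24)/6 = 78/6 = 13; σ²_Task 2 = ((24−10)/6)² = 5.444
te_Task 3 = (4 + 4·10 + 22)/6 = 66/6 = 11; σ²_Task 3 = ((22−4)/6)² = 9.000
te_Task 4 = (6 + 4·11 + 28)/6 = 78/6 = 13; σ²_Task 4 = ((28−6)/6)² = 13.444
te_Task 5 = (7 + 4·9 + 11)/6 = 54/6 = 9; σ²_Task 5 = ((11−7)/6)² = 0.444
te_Task 6 = (1 + 4·2 + 3)/6 = 12/6 = 2; σ²_Task 6 = ((3−1)/6)² = 0.111
te_Task 7 = (3 + 4·6 + 9)/6 = 36/6 = 6; σ²_Task 7 = ((9−3)/6)² = 1.000

Forward pass:
ES_Task 1 = 0; EF_Task 1 = 3
ES_Task 2 = 0; EF_Task 2 = 13
ES_Task 3 = max(EF_Task 1=3, EF_Task 2=13) = 13; EF_Task 3 = 13+11 = 24
ES_Task 4 = 3; EF_Task 4 = 3+13 = 16
ES_Task 5 = max(EF_Task 3=24, EF_Task 4=16) = 24; EF_Task 5 = 24+9 = 33
ES_Task 6 = max(EF_Task 1=3, EF_Task 3=24) = 24; EF_Task 6 = 24+2 = 26
ES_Task 7 = max(EF_Task 4=16, EF_Task 5=33, EF_Task 6=26) = 33; EF_Task 7 = 33+6 = 39
Expected project duration μ = 39 days. Critical path: Task 2 → Task 3 → Task 5 → Task 7.

Variances on critical path: σ²_Task 2=5.444, σ²_Task 3=9.000, σ²_Task 5=0.444, σ²_Task 7=1.000.
Largest is σ²_Task 3 = 9.000.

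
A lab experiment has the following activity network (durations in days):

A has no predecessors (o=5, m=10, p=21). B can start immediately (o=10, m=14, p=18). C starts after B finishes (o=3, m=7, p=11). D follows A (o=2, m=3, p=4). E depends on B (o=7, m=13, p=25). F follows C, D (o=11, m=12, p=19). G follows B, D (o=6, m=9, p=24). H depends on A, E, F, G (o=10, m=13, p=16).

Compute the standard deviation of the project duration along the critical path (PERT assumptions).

te_A = (5 + 4·10 + 21)/6 = 66/6 = 11; σ²_A = ((21−5)/6)² = 7.111
te_B = (10 + 4·14 + 18)/6 = 84/6 = 14; σ²_B = ((18−10)/6)² = 1.778
te_C = (3 + 4·7 + 11)/6 = 42/6 = 7; σ²_C = ((11−3)/6)² = 1.778
te_D = (2 + 4·3 + 4)/6 = 18/6 = 3; σ²_D = ((4−2)/6)² = 0.111
te_E = (7 + 4·13 + 25)/6 = 84/6 = 14; σ²_E = ((25−7)/6)² = 9.000
te_F = (11 + 4·12 + 19)/6 = 78/6 = 13; σ²_F = ((19−11)/6)² = 1.778
te_G = (6 + 4·9 + 24)/6 = 66/6 = 11; σ²_G = ((24−6)/6)² = 9.000
te_H = (10 + 4·13 + 16)/6 = 78/6 = 13; σ²_H = ((16−10)/6)² = 1.000

Forward pass:
ES_A = 0; EF_A = 11
ES_B = 0; EF_B = 14
ES_C = 14; EF_C = 14+7 = 21
ES_D = 11; EF_D = 11+3 = 14
ES_E = 14; EF_E = 14+14 = 28
ES_F = max(EF_C=21, EF_D=14) = 21; EF_F = 21+13 = 34
ES_G = max(EF_B=14, EF_D=14) = 14; EF_G = 14+11 = 25
ES_H = max(EF_A=11, EF_E=28, EF_F=34, EF_G=25) = 34; EF_H = 34+13 = 47
Expected project duration μ = 47 days. Critical path: B → C → F → H.

Variance along critical path = 1.778 + 1.778 + 1.778 + 1.000 = 6.333
σ = √6.333 = 2.517 days

2.52 days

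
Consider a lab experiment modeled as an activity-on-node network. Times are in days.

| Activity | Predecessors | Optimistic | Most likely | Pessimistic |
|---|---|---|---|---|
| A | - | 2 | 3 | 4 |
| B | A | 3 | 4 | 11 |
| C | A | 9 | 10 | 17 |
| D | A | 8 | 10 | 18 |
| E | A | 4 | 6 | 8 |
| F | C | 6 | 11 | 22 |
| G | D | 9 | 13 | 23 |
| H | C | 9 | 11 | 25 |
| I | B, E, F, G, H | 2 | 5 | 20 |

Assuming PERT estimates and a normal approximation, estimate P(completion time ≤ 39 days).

te_A = (2 + 4·3 + 4)/6 = 18/6 = 3; σ²_A = ((4−2)/6)² = 0.111
te_B = (3 + 4·4 + 11)/6 = 30/6 = 5; σ²_B = ((11−3)/6)² = 1.778
te_C = (9 + 4·10 + 17)/6 = 66/6 = 11; σ²_C = ((17−9)/6)² = 1.778
te_D = (8 + 4·10 + 18)/6 = 66/6 = 11; σ²_D = ((18−8)/6)² = 2.778
te_E = (4 + 4·6 + 8)/6 = 36/6 = 6; σ²_E = ((8−4)/6)² = 0.444
te_F = (6 + 4·11 + 22)/6 = 72/6 = 12; σ²_F = ((22−6)/6)² = 7.111
te_G = (9 + 4·13 + 23)/6 = 84/6 = 14; σ²_G = ((23−9)/6)² = 5.444
te_H = (9 + 4·11 + 25)/6 = 78/6 = 13; σ²_H = ((25−9)/6)² = 7.111
te_I = (2 + 4·5 + 20)/6 = 42/6 = 7; σ²_I = ((20−2)/6)² = 9.000

Forward pass:
ES_A = 0; EF_A = 3
ES_B = 3; EF_B = 3+5 = 8
ES_C = 3; EF_C = 3+11 = 14
ES_D = 3; EF_D = 3+11 = 14
ES_E = 3; EF_E = 3+6 = 9
ES_F = 14; EF_F = 14+12 = 26
ES_G = 14; EF_G = 14+14 = 28
ES_H = 14; EF_H = 14+13 = 27
ES_I = max(EF_B=8, EF_E=9, EF_F=26, EF_G=28, EF_H=27) = 28; EF_I = 28+7 = 35
Expected project duration μ = 35 days. Critical path: A → D → G → I.

Variance along critical path = 0.111 + 2.778 + 5.444 + 9.000 = 17.333; σ = √17.333 = 4.163 days.
Z = (39 − 35) / 4.163 = 0.961
P(T ≤ 39) = Φ(0.961) ≈ 0.832

0.832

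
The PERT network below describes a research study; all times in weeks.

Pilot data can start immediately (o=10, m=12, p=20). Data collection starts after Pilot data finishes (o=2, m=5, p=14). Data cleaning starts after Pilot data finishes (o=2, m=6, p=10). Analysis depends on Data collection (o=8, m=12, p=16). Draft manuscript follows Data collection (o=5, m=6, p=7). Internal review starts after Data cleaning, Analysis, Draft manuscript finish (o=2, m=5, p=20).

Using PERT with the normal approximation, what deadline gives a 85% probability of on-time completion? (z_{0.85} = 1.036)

42.3 weeks

te_Pilot data = (10 + 4·12 + 20)/6 = 78/6 = 13; σ²_Pilot data = ((20−10)/6)² = 2.778
te_Data collection = (2 + 4·5 + 14)/6 = 36/6 = 6; σ²_Data collection = ((14−2)/6)² = 4.000
te_Data cleaning = (2 + 4·6 + 10)/6 = 36/6 = 6; σ²_Data cleaning = ((10−2)/6)² = 1.778
te_Analysis = (8 + 4·12 + 16)/6 = 72/6 = 12; σ²_Analysis = ((16−8)/6)² = 1.778
te_Draft manuscript = (5 + 4·6 + 7)/6 = 36/6 = 6; σ²_Draft manuscript = ((7−5)/6)² = 0.111
te_Internal review = (2 + 4·5 + 20)/6 = 42/6 = 7; σ²_Internal review = ((20−2)/6)² = 9.000

Forward pass:
ES_Pilot data = 0; EF_Pilot data = 13
ES_Data collection = 13; EF_Data collection = 13+6 = 19
ES_Data cleaning = 13; EF_Data cleaning = 13+6 = 19
ES_Analysis = 19; EF_Analysis = 19+12 = 31
ES_Draft manuscript = 19; EF_Draft manuscript = 19+6 = 25
ES_Internal review = max(EF_Data cleaning=19, EF_Analysis=31, EF_Draft manuscript=25) = 31; EF_Internal review = 31+7 = 38
Expected project duration μ = 38 weeks. Critical path: Pilot data → Data collection → Analysis → Internal review.

Variance along critical path = 2.778 + 4.000 + 1.778 + 9.000 = 17.556; σ = 4.190 weeks.
D = μ + z·σ = 38 + 1.036·4.190 = 42.3 weeks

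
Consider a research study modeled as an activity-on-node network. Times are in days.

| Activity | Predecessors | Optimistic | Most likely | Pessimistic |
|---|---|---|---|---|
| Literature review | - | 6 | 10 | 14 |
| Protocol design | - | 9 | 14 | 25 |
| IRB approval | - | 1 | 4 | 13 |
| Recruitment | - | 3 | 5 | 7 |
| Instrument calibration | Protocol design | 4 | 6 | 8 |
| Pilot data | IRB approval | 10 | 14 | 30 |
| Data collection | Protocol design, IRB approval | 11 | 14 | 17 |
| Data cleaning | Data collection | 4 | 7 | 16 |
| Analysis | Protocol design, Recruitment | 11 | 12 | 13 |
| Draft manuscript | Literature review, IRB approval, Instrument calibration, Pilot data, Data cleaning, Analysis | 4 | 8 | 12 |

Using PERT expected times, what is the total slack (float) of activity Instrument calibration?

16 days

te_Literature review = (6 + 4·10 + 14)/6 = 60/6 = 10
te_Protocol design = (9 + 4·14 + 25)/6 = 90/6 = 15
te_IRB approval = (1 + 4·4 + 13)/6 = 30/6 = 5
te_Recruitment = (3 + 4·5 + 7)/6 = 30/6 = 5
te_Instrument calibration = (4 + 4·6 + 8)/6 = 36/6 = 6
te_Pilot data = (10 + 4·14 + 30)/6 = 96/6 = 16
te_Data collection = (11 + 4·14 + 17)/6 = 84/6 = 14
te_Data cleaning = (4 + 4·7 + 16)/6 = 48/6 = 8
te_Analysis = (11 + 4·12 + 13)/6 = 72/6 = 12
te_Draft manuscript = (4 + 4·8 + 12)/6 = 48/6 = 8

Forward pass:
ES_Literature review = 0; EF_Literature review = 10
ES_Protocol design = 0; EF_Protocol design = 15
ES_IRB approval = 0; EF_IRB approval = 5
ES_Recruitment = 0; EF_Recruitment = 5
ES_Instrument calibration = 15; EF_Instrument calibration = 15+6 = 21
ES_Pilot data = 5; EF_Pilot data = 5+16 = 21
ES_Data collection = max(EF_Protocol design=15, EF_IRB approval=5) = 15; EF_Data collection = 15+14 = 29
ES_Data cleaning = 29; EF_Data cleaning = 29+8 = 37
ES_Analysis = max(EF_Protocol design=15, EF_Recruitment=5) = 15; EF_Analysis = 15+12 = 27
ES_Draft manuscript = max(EF_Literature review=10, EF_IRB approval=5, EF_Instrument calibration=21, EF_Pilot data=21, EF_Data cleaning=37, EF_Analysis=27) = 37; EF_Draft manuscript = 37+8 = 45
Expected project duration μ = 45 days. Critical path: Protocol design → Data collection → Data cleaning → Draft manuscript.

Backward pass:
LF_Draft manuscript = 45; LS_Draft manuscript = 45−8 = 37
LF_Analysis = LS_Draft manuscript = 37; LS_Analysis = 37−12 = 25
LF_Data cleaning = LS_Draft manuscript = 37; LS_Data cleaning = 37−8 = 29
LF_Data collection = LS_Data cleaning = 29; LS_Data collection = 29−14 = 15
LF_Pilot data = LS_Draft manuscript = 37; LS_Pilot data = 37−16 = 21
LF_Instrument calibration = LS_Draft manuscript = 37; LS_Instrument calibration = 37−6 = 31
LF_Recruitment = LS_Analysis = 25; LS_Recruitment = 25−5 = 20
LF_IRB approval = min(LS_Pilot data=21, LS_Data collection=15, LS_Draft manuscript=37) = 15; LS_IRB approval = 15−5 = 10
LF_Protocol design = min(LS_Instrument calibration=31, LS_Data collection=15, LS_Analysis=25) = 15; LS_Protocol design = 15−15 = 0
LF_Literature review = LS_Draft manuscript = 37; LS_Literature review = 37−10 = 27
Slack_Instrument calibration = LS_Instrument calibration − ES_Instrument calibration = 31 − 15 = 16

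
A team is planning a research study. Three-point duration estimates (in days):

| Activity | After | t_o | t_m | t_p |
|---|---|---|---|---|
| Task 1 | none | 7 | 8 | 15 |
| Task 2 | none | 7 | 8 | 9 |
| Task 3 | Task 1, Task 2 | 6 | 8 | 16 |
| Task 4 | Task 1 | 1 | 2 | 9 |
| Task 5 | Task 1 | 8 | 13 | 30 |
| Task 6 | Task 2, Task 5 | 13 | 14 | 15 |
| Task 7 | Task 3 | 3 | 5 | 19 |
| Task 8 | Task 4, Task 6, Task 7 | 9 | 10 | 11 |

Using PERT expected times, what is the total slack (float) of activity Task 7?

te_Task 1 = (7 + 4·8 + 15)/6 = 54/6 = 9
te_Task 2 = (7 + 4·8 + 9)/6 = 48/6 = 8
te_Task 3 = (6 + 4·8 + 16)/6 = 54/6 = 9
te_Task 4 = (1 + 4·2 + 9)/6 = 18/6 = 3
te_Task 5 = (8 + 4·13 + 30)/6 = 90/6 = 15
te_Task 6 = (13 + 4·14 + 15)/6 = 84/6 = 14
te_Task 7 = (3 + 4·5 + 19)/6 = 42/6 = 7
te_Task 8 = (9 + 4·10 + 11)/6 = 60/6 = 10

Forward pass:
ES_Task 1 = 0; EF_Task 1 = 9
ES_Task 2 = 0; EF_Task 2 = 8
ES_Task 3 = max(EF_Task 1=9, EF_Task 2=8) = 9; EF_Task 3 = 9+9 = 18
ES_Task 4 = 9; EF_Task 4 = 9+3 = 12
ES_Task 5 = 9; EF_Task 5 = 9+15 = 24
ES_Task 6 = max(EF_Task 2=8, EF_Task 5=24) = 24; EF_Task 6 = 24+14 = 38
ES_Task 7 = 18; EF_Task 7 = 18+7 = 25
ES_Task 8 = max(EF_Task 4=12, EF_Task 6=38, EF_Task 7=25) = 38; EF_Task 8 = 38+10 = 48
Expected project duration μ = 48 days. Critical path: Task 1 → Task 5 → Task 6 → Task 8.

Backward pass:
LF_Task 8 = 48; LS_Task 8 = 48−10 = 38
LF_Task 7 = LS_Task 8 = 38; LS_Task 7 = 38−7 = 31
LF_Task 6 = LS_Task 8 = 38; LS_Task 6 = 38−14 = 24
LF_Task 5 = LS_Task 6 = 24; LS_Task 5 = 24−15 = 9
LF_Task 4 = LS_Task 8 = 38; LS_Task 4 = 38−3 = 35
LF_Task 3 = LS_Task 7 = 31; LS_Task 3 = 31−9 = 22
LF_Task 2 = min(LS_Task 3=22, LS_Task 6=24) = 22; LS_Task 2 = 22−8 = 14
LF_Task 1 = min(LS_Task 3=22, LS_Task 4=35, LS_Task 5=9) = 9; LS_Task 1 = 9−9 = 0
Slack_Task 7 = LS_Task 7 − ES_Task 7 = 31 − 18 = 13

13 days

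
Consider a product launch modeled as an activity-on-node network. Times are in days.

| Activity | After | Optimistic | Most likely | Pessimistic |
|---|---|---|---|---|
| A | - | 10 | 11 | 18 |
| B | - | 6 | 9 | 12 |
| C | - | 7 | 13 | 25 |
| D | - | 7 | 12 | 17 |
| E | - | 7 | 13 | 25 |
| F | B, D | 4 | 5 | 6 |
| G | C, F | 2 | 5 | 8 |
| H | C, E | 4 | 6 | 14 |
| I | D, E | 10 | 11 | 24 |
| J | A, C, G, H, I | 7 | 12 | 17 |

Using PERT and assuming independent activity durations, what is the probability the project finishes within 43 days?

te_A = (10 + 4·11 + 18)/6 = 72/6 = 12; σ²_A = ((18−10)/6)² = 1.778
te_B = (6 + 4·9 + 12)/6 = 54/6 = 9; σ²_B = ((12−6)/6)² = 1.000
te_C = (7 + 4·13 + 25)/6 = 84/6 = 14; σ²_C = ((25−7)/6)² = 9.000
te_D = (7 + 4·12 + 17)/6 = 72/6 = 12; σ²_D = ((17−7)/6)² = 2.778
te_E = (7 + 4·13 + 25)/6 = 84/6 = 14; σ²_E = ((25−7)/6)² = 9.000
te_F = (4 + 4·5 + 6)/6 = 30/6 = 5; σ²_F = ((6−4)/6)² = 0.111
te_G = (2 + 4·5 + 8)/6 = 30/6 = 5; σ²_G = ((8−2)/6)² = 1.000
te_H = (4 + 4·6 + 14)/6 = 42/6 = 7; σ²_H = ((14−4)/6)² = 2.778
te_I = (10 + 4·11 + 24)/6 = 78/6 = 13; σ²_I = ((24−10)/6)² = 5.444
te_J = (7 + 4·12 + 17)/6 = 72/6 = 12; σ²_J = ((17−7)/6)² = 2.778

Forward pass:
ES_A = 0; EF_A = 12
ES_B = 0; EF_B = 9
ES_C = 0; EF_C = 14
ES_D = 0; EF_D = 12
ES_E = 0; EF_E = 14
ES_F = max(EF_B=9, EF_D=12) = 12; EF_F = 12+5 = 17
ES_G = max(EF_C=14, EF_F=17) = 17; EF_G = 17+5 = 22
ES_H = max(EF_C=14, EF_E=14) = 14; EF_H = 14+7 = 21
ES_I = max(EF_D=12, EF_E=14) = 14; EF_I = 14+13 = 27
ES_J = max(EF_A=12, EF_C=14, EF_G=22, EF_H=21, EF_I=27) = 27; EF_J = 27+12 = 39
Expected project duration μ = 39 days. Critical path: E → I → J.

Variance along critical path = 9.000 + 5.444 + 2.778 = 17.222; σ = √17.222 = 4.150 days.
Z = (43 − 39) / 4.150 = 0.964
P(T ≤ 43) = Φ(0.964) ≈ 0.832

0.832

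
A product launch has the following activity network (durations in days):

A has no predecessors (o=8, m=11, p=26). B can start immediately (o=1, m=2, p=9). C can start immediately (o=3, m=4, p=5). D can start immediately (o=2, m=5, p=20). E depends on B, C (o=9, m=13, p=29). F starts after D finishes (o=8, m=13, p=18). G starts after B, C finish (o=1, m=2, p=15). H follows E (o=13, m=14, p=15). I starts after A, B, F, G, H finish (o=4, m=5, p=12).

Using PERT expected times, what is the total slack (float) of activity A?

20 days

te_A = (8 + 4·11 + 26)/6 = 78/6 = 13
te_B = (1 + 4·2 + 9)/6 = 18/6 = 3
te_C = (3 + 4·4 + 5)/6 = 24/6 = 4
te_D = (2 + 4·5 + 20)/6 = 42/6 = 7
te_E = (9 + 4·13 + 29)/6 = 90/6 = 15
te_F = (8 + 4·13 + 18)/6 = 78/6 = 13
te_G = (1 + 4·2 + 15)/6 = 24/6 = 4
te_H = (13 + 4·14 + 15)/6 = 84/6 = 14
te_I = (4 + 4·5 + 12)/6 = 36/6 = 6

Forward pass:
ES_A = 0; EF_A = 13
ES_B = 0; EF_B = 3
ES_C = 0; EF_C = 4
ES_D = 0; EF_D = 7
ES_E = max(EF_B=3, EF_C=4) = 4; EF_E = 4+15 = 19
ES_F = 7; EF_F = 7+13 = 20
ES_G = max(EF_B=3, EF_C=4) = 4; EF_G = 4+4 = 8
ES_H = 19; EF_H = 19+14 = 33
ES_I = max(EF_A=13, EF_B=3, EF_F=20, EF_G=8, EF_H=33) = 33; EF_I = 33+6 = 39
Expected project duration μ = 39 days. Critical path: C → E → H → I.

Backward pass:
LF_I = 39; LS_I = 39−6 = 33
LF_H = LS_I = 33; LS_H = 33−14 = 19
LF_G = LS_I = 33; LS_G = 33−4 = 29
LF_F = LS_I = 33; LS_F = 33−13 = 20
LF_E = LS_H = 19; LS_E = 19−15 = 4
LF_D = LS_F = 20; LS_D = 20−7 = 13
LF_C = min(LS_E=4, LS_G=29) = 4; LS_C = 4−4 = 0
LF_B = min(LS_E=4, LS_G=29, LS_I=33) = 4; LS_B = 4−3 = 1
LF_A = LS_I = 33; LS_A = 33−13 = 20
Slack_A = LS_A − ES_A = 20 − 0 = 20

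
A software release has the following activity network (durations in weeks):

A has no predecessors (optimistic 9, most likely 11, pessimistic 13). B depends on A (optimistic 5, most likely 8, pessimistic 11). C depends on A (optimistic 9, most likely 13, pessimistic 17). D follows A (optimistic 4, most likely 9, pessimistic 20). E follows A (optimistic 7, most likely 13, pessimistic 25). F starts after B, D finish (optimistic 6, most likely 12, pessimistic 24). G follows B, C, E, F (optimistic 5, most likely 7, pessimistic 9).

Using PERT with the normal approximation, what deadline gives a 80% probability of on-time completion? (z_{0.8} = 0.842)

44.5 weeks

te_A = (9 + 4·11 + 13)/6 = 66/6 = 11; σ²_A = ((13−9)/6)² = 0.444
te_B = (5 + 4·8 + 11)/6 = 48/6 = 8; σ²_B = ((11−5)/6)² = 1.000
te_C = (9 + 4·13 + 17)/6 = 78/6 = 13; σ²_C = ((17−9)/6)² = 1.778
te_D = (4 + 4·9 + 20)/6 = 60/6 = 10; σ²_D = ((20−4)/6)² = 7.111
te_E = (7 + 4·13 + 25)/6 = 84/6 = 14; σ²_E = ((25−7)/6)² = 9.000
te_F = (6 + 4·12 + 24)/6 = 78/6 = 13; σ²_F = ((24−6)/6)² = 9.000
te_G = (5 + 4·7 + 9)/6 = 42/6 = 7; σ²_G = ((9−5)/6)² = 0.444

Forward pass:
ES_A = 0; EF_A = 11
ES_B = 11; EF_B = 11+8 = 19
ES_C = 11; EF_C = 11+13 = 24
ES_D = 11; EF_D = 11+10 = 21
ES_E = 11; EF_E = 11+14 = 25
ES_F = max(EF_B=19, EF_D=21) = 21; EF_F = 21+13 = 34
ES_G = max(EF_B=19, EF_C=24, EF_E=25, EF_F=34) = 34; EF_G = 34+7 = 41
Expected project duration μ = 41 weeks. Critical path: A → D → F → G.

Variance along critical path = 0.444 + 7.111 + 9.000 + 0.444 = 17.000; σ = 4.123 weeks.
D = μ + z·σ = 41 + 0.842·4.123 = 44.5 weeks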